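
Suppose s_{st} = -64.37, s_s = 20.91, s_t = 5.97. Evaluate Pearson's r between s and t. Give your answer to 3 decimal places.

-0.516

r = Cov(s,t) / (s_s · s_t) = -64.37 / (20.91 × 5.97)
  = -64.37 / 124.8327 ≈ -0.516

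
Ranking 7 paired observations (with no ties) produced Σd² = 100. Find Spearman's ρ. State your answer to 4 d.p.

-0.7857

ρ = 1 − 6Σd² / [n(n²−1)] = 1 − 6×100 / (7×48)
  = 1 − 600/336 = 1 − 1.78571 ≈ -0.7857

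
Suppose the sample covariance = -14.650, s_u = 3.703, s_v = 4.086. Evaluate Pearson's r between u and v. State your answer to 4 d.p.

r = Cov(u,v) / (s_u · s_v) = -14.650 / (3.703 × 4.086)
  = -14.650 / 15.1305 ≈ -0.9682

-0.9682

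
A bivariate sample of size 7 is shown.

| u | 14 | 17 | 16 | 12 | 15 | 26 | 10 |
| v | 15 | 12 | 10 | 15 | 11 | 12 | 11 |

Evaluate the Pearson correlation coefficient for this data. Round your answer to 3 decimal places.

-0.172

n = 7, Σu = 110, Σv = 86, Σu² = 1886, Σv² = 1080, Σuv = 1341
nΣuv − ΣuΣv = 9387 − 9460 = -73
nΣu² − (Σu)² = 13202 − 12100 = 1102; nΣv² − (Σv)² = 7560 − 7396 = 164
r = -73 / √(1102 × 164) = -73 / 425.1212 ≈ -0.172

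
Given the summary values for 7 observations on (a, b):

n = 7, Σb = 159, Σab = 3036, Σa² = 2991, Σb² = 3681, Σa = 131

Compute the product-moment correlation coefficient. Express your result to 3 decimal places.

0.312

r = (nΣab − ΣaΣb) / √[(nΣa² − (Σa)²)(nΣb² − (Σb)²)]
Numerator: 7×3036 − 131×159 = 423
Denominator: √[(20937 − 17161)(25767 − 25281)] = √[3776 × 486] = 1354.6719
r = 423 / 1354.6719 ≈ 0.312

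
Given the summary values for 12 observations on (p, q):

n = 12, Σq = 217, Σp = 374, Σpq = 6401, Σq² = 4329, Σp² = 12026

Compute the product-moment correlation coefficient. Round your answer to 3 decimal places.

r = (nΣpq − ΣpΣq) / √[(nΣp² − (Σp)²)(nΣq² − (Σq)²)]
Numerator: 12×6401 − 374×217 = -4346
Denominator: √[(144312 − 139876)(51948 − 47089)] = √[4436 × 4859] = 4642.6850
r = -4346 / 4642.6850 ≈ -0.936

-0.936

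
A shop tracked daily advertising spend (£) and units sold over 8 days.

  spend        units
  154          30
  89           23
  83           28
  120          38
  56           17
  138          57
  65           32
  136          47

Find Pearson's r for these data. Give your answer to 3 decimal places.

0.674

n = 8, Σx = 841, Σy = 272, Σx² = 97827, Σy² = 10428, Σxy = 30841
nΣxy − ΣxΣy = 246728 − 228752 = 17976
nΣx² − (Σx)² = 782616 − 707281 = 75335; nΣy² − (Σy)² = 83424 − 73984 = 9440
r = 17976 / √(75335 × 9440) = 17976 / 26667.6283 ≈ 0.674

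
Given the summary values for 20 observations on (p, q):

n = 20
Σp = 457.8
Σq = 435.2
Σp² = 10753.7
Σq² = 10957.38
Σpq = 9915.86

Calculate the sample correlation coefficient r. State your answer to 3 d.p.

r = (nΣpq − ΣpΣq) / √[(nΣp² − (Σp)²)(nΣq² − (Σq)²)]
Numerator: 20×9915.86 − 457.8×435.2 = -917.36
Denominator: √[(215074 − 209580.84)(219147.6 − 189399.04)] = √[5493.16 × 29748.56] = 12783.3329
r = -917.36 / 12783.3329 ≈ -0.072

-0.072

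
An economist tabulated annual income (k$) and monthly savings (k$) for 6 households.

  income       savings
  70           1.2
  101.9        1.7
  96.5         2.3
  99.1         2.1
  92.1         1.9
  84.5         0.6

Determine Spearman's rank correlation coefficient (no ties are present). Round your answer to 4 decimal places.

Rank income: 1, 6, 4, 5, 3, 2
Rank savings: 2, 3, 6, 5, 4, 1
d = rank(income) − rank(savings): -1, 3, -2, 0, -1, 1; Σd² = 16
ρ = 1 − 6Σd² / [n(n²−1)] = 1 − 6×16 / (6×35) = 1 − 96/210 ≈ 0.5429

0.5429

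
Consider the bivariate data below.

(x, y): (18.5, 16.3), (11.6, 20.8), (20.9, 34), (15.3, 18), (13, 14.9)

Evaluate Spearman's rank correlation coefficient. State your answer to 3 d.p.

0.300

Rank x: 4, 1, 5, 3, 2
Rank y: 2, 4, 5, 3, 1
d = rank(x) − rank(y): 2, -3, 0, 0, 1; Σd² = 14
ρ = 1 − 6Σd² / [n(n²−1)] = 1 − 6×14 / (5×24) = 1 − 84/120 ≈ 0.300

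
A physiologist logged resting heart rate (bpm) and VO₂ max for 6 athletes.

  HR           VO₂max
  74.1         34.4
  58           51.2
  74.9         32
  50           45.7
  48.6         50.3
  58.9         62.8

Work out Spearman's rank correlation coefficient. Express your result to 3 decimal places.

-0.486

Rank HR: 5, 3, 6, 2, 1, 4
Rank VO₂max: 2, 5, 1, 3, 4, 6
d = rank(HR) − rank(VO₂max): 3, -2, 5, -1, -3, -2; Σd² = 52
ρ = 1 − 6Σd² / [n(n²−1)] = 1 − 6×52 / (6×35) = 1 − 312/210 ≈ -0.486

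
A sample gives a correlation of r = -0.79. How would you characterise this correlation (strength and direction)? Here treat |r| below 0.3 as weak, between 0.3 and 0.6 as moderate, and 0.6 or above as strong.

r = -0.79 < 0 so the relationship is negative.
|r| = 0.79, which falls in the strong range.

strong negative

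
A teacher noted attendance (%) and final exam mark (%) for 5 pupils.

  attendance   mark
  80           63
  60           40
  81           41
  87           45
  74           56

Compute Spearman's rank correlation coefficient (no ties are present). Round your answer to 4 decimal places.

Rank attendance: 3, 1, 4, 5, 2
Rank mark: 5, 1, 2, 3, 4
d = rank(attendance) − rank(mark): -2, 0, 2, 2, -2; Σd² = 16
ρ = 1 − 6Σd² / [n(n²−1)] = 1 − 6×16 / (5×24) = 1 − 96/120 ≈ 0.2000

0.2000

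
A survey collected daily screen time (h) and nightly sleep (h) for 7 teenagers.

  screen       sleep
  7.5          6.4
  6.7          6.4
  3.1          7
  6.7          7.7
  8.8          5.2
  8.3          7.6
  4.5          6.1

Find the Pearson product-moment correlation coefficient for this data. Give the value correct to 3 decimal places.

-0.167

n = 7, Σx = 45.6, Σy = 46.4, Σx² = 322.22, Σy² = 312.22, Σxy = 300.46
nΣxy − ΣxΣy = 2103.22 − 2115.84 = -12.62
nΣx² − (Σx)² = 2255.54 − 2079.36 = 176.18; nΣy² − (Σy)² = 2185.54 − 2152.96 = 32.58
r = -12.62 / √(176.18 × 32.58) = -12.62 / 75.7624 ≈ -0.167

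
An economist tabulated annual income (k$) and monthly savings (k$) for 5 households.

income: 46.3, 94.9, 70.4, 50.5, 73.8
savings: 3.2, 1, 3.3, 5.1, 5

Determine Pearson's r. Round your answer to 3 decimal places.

n = 5, Σx = 335.9, Σy = 17.6, Σx² = 24102.55, Σy² = 73.14, Σxy = 1101.93
nΣxy − ΣxΣy = 5509.65 − 5911.84 = -402.19
nΣx² − (Σx)² = 120512.75 − 112828.81 = 7683.94; nΣy² − (Σy)² = 365.7 − 309.76 = 55.94
r = -402.19 / √(7683.94 × 55.94) = -402.19 / 655.6215 ≈ -0.613

-0.613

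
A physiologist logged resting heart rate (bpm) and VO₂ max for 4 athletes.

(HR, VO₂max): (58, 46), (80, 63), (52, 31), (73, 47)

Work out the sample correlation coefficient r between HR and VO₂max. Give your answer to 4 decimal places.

0.8959

n = 4, Σx = 263, Σy = 187, Σx² = 17797, Σy² = 9255, Σxy = 12751
nΣxy − ΣxΣy = 51004 − 49181 = 1823
nΣx² − (Σx)² = 71188 − 69169 = 2019; nΣy² − (Σy)² = 37020 − 34969 = 2051
r = 1823 / √(2019 × 2051) = 1823 / 2034.9371 ≈ 0.8959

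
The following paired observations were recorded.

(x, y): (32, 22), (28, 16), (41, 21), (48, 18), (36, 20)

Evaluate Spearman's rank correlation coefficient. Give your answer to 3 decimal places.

Rank x: 2, 1, 4, 5, 3
Rank y: 5, 1, 4, 2, 3
d = rank(x) − rank(y): -3, 0, 0, 3, 0; Σd² = 18
ρ = 1 − 6Σd² / [n(n²−1)] = 1 − 6×18 / (5×24) = 1 − 108/120 ≈ 0.100

0.100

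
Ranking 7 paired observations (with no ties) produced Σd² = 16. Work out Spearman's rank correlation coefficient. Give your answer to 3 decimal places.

ρ = 1 − 6Σd² / [n(n²−1)] = 1 − 6×16 / (7×48)
  = 1 − 96/336 = 1 − 0.2857 ≈ 0.714

0.714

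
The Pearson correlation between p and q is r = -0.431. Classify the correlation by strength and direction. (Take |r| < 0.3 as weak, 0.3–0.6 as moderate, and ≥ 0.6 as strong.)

r = -0.431 < 0 so the relationship is negative.
|r| = 0.431, which falls in the moderate range.

moderate negative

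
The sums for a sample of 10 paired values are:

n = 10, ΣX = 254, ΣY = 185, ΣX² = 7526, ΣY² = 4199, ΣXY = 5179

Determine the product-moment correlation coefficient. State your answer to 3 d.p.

0.526

r = (nΣXY − ΣXΣY) / √[(nΣX² − (ΣX)²)(nΣY² − (ΣY)²)]
Numerator: 10×5179 − 254×185 = 4800
Denominator: √[(75260 − 64516)(41990 − 34225)] = √[10744 × 7765] = 9133.8469
r = 4800 / 9133.8469 ≈ 0.526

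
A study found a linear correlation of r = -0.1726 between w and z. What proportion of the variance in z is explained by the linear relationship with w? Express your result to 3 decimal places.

r² = (-0.1726)² = 0.030

0.030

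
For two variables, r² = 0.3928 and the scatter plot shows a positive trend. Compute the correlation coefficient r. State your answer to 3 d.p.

0.627

|r| = √0.3928 = 0.627
The association is positive, so r = 0.627.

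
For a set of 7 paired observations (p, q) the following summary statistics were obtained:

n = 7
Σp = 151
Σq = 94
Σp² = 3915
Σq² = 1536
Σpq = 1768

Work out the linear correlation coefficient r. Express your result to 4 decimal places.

-0.6121

r = (nΣpq − ΣpΣq) / √[(nΣp² − (Σp)²)(nΣq² − (Σq)²)]
Numerator: 7×1768 − 151×94 = -1818
Denominator: √[(27405 − 22801)(10752 − 8836)] = √[4604 × 1916] = 2970.0613
r = -1818 / 2970.0613 ≈ -0.6121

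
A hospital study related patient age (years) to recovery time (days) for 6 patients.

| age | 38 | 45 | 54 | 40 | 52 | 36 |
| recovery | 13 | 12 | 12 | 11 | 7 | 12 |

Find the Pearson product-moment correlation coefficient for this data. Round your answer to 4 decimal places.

n = 6, Σx = 265, Σy = 67, Σx² = 11985, Σy² = 771, Σxy = 2918
nΣxy − ΣxΣy = 17508 − 17755 = -247
nΣx² − (Σx)² = 71910 − 70225 = 1685; nΣy² − (Σy)² = 4626 − 4489 = 137
r = -247 / √(1685 × 137) = -247 / 480.4633 ≈ -0.5141

-0.5141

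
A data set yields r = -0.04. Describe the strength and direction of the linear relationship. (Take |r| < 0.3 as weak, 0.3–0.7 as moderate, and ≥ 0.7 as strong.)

weak negative

r = -0.04 < 0 so the relationship is negative.
|r| = 0.04, which falls in the weak range.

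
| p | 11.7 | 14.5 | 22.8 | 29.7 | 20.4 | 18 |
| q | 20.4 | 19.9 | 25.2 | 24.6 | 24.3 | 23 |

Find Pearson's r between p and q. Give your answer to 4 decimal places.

0.8414

n = 6, Σp = 117.1, Σq = 137.4, Σp² = 2489.23, Σq² = 3171.86, Σpq = 2742.13
nΣpq − ΣpΣq = 16452.78 − 16089.54 = 363.24
nΣp² − (Σp)² = 14935.38 − 13712.41 = 1222.97; nΣq² − (Σq)² = 19031.16 − 18878.76 = 152.4
r = 363.24 / √(1222.97 × 152.4) = 363.24 / 431.7182 ≈ 0.8414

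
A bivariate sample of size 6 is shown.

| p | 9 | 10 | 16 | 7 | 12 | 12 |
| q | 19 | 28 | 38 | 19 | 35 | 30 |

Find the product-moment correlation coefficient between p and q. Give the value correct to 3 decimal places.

0.919

n = 6, Σp = 66, Σq = 169, Σp² = 774, Σq² = 5075, Σpq = 1972
nΣpq − ΣpΣq = 11832 − 11154 = 678
nΣp² − (Σp)² = 4644 − 4356 = 288; nΣq² − (Σq)² = 30450 − 28561 = 1889
r = 678 / √(288 × 1889) = 678 / 737.5852 ≈ 0.919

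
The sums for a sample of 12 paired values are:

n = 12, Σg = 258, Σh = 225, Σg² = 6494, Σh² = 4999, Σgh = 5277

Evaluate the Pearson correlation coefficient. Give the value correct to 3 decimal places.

r = (nΣgh − ΣgΣh) / √[(nΣg² − (Σg)²)(nΣh² − (Σh)²)]
Numerator: 12×5277 − 258×225 = 5274
Denominator: √[(77928 − 66564)(59988 − 50625)] = √[11364 × 9363] = 10315.0924
r = 5274 / 10315.0924 ≈ 0.511

0.511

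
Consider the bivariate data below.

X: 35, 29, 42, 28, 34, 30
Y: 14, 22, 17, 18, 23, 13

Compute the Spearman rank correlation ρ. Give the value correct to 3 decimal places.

-0.257

Rank X: 5, 2, 6, 1, 4, 3
Rank Y: 2, 5, 3, 4, 6, 1
d = rank(X) − rank(Y): 3, -3, 3, -3, -2, 2; Σd² = 44
ρ = 1 − 6Σd² / [n(n²−1)] = 1 − 6×44 / (6×35) = 1 − 264/210 ≈ -0.257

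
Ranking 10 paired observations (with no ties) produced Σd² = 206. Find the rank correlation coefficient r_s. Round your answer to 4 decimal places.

-0.2485

ρ = 1 − 6Σd² / [n(n²−1)] = 1 − 6×206 / (10×99)
  = 1 − 1236/990 = 1 − 1.24848 ≈ -0.2485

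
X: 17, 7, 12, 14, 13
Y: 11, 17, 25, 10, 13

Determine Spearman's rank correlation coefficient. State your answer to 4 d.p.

-0.8000

Rank X: 5, 1, 2, 4, 3
Rank Y: 2, 4, 5, 1, 3
d = rank(X) − rank(Y): 3, -3, -3, 3, 0; Σd² = 36
ρ = 1 − 6Σd² / [n(n²−1)] = 1 − 6×36 / (5×24) = 1 − 216/120 ≈ -0.8000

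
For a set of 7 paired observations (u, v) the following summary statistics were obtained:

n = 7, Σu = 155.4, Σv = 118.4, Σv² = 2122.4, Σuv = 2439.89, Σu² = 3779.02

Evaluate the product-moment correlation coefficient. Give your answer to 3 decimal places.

r = (nΣuv − ΣuΣv) / √[(nΣu² − (Σu)²)(nΣv² − (Σv)²)]
Numerator: 7×2439.89 − 155.4×118.4 = -1320.13
Denominator: √[(26453.14 − 24149.16)(14856.8 − 14018.56)] = √[2303.98 × 838.24] = 1389.7080
r = -1320.13 / 1389.7080 ≈ -0.950

-0.950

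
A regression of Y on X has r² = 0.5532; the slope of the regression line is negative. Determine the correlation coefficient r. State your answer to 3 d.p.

-0.744

|r| = √0.5532 = 0.744
The association is negative, so r = −0.744.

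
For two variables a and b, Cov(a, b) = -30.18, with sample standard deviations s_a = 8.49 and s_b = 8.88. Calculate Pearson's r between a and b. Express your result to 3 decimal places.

-0.400

r = Cov(a,b) / (s_a · s_b) = -30.18 / (8.49 × 8.88)
  = -30.18 / 75.3912 ≈ -0.400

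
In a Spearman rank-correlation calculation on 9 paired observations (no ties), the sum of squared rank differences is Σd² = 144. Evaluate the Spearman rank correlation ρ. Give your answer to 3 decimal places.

-0.200

ρ = 1 − 6Σd² / [n(n²−1)] = 1 − 6×144 / (9×80)
  = 1 − 864/720 = 1 − 1.2000 ≈ -0.200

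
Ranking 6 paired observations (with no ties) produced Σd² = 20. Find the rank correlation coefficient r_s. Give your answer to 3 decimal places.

0.429

ρ = 1 − 6Σd² / [n(n²−1)] = 1 − 6×20 / (6×35)
  = 1 − 120/210 = 1 − 0.5714 ≈ 0.429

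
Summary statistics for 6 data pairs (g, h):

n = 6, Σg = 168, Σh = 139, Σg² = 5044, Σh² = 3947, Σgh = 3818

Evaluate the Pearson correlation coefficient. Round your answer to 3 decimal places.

r = (nΣgh − ΣgΣh) / √[(nΣg² − (Σg)²)(nΣh² − (Σh)²)]
Numerator: 6×3818 − 168×139 = -444
Denominator: √[(30264 − 28224)(23682 − 19321)] = √[2040 × 4361] = 2982.6901
r = -444 / 2982.6901 ≈ -0.149

-0.149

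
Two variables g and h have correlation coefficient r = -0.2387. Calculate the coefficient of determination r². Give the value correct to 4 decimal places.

0.0570

r² = (-0.2387)² = 0.0570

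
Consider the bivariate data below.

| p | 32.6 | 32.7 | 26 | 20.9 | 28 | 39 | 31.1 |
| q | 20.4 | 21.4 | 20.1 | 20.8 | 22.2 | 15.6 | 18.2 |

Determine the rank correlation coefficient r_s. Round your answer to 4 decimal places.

-0.3214

Rank p: 5, 6, 2, 1, 3, 7, 4
Rank q: 4, 6, 3, 5, 7, 1, 2
d = rank(p) − rank(q): 1, 0, -1, -4, -4, 6, 2; Σd² = 74
ρ = 1 − 6Σd² / [n(n²−1)] = 1 − 6×74 / (7×48) = 1 − 444/336 ≈ -0.3214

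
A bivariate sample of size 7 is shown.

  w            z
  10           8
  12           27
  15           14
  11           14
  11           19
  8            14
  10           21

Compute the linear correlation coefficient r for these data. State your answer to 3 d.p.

0.150

n = 7, Σw = 77, Σz = 117, Σw² = 875, Σz² = 2183, Σwz = 1299
nΣwz − ΣwΣz = 9093 − 9009 = 84
nΣw² − (Σw)² = 6125 − 5929 = 196; nΣz² − (Σz)² = 15281 − 13689 = 1592
r = 84 / √(196 × 1592) = 84 / 558.5982 ≈ 0.150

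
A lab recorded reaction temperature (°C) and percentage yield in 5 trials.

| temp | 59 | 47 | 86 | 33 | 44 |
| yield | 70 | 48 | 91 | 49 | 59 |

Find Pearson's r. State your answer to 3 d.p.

0.950

n = 5, Σx = 269, Σy = 317, Σx² = 16111, Σy² = 21367, Σxy = 18425
nΣxy − ΣxΣy = 92125 − 85273 = 6852
nΣx² − (Σx)² = 80555 − 72361 = 8194; nΣy² − (Σy)² = 106835 − 100489 = 6346
r = 6852 / √(8194 × 6346) = 6852 / 7211.0418 ≈ 0.950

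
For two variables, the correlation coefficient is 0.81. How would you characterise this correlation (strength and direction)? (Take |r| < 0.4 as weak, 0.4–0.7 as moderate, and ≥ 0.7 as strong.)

r = 0.81 > 0 so the relationship is positive.
|r| = 0.81, which falls in the strong range.

strong positive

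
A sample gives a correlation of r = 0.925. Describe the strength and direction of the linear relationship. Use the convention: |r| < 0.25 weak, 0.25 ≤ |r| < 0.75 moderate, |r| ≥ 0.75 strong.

r = 0.925 > 0 so the relationship is positive.
|r| = 0.925, which falls in the strong range.

strong positive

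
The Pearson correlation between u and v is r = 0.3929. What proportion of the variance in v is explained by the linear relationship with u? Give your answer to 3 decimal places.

0.154

r² = (0.3929)² = 0.154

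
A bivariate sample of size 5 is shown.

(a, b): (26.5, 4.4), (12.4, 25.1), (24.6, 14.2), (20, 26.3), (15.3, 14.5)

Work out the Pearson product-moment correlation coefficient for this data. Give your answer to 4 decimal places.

-0.6714

n = 5, Σa = 98.8, Σb = 84.5, Σa² = 2095.26, Σb² = 1752.95, Σab = 1525.01
nΣab − ΣaΣb = 7625.05 − 8348.6 = -723.55
nΣa² − (Σa)² = 10476.3 − 9761.44 = 714.86; nΣb² − (Σb)² = 8764.75 − 7140.25 = 1624.5
r = -723.55 / √(714.86 × 1624.5) = -723.55 / 1077.6317 ≈ -0.6714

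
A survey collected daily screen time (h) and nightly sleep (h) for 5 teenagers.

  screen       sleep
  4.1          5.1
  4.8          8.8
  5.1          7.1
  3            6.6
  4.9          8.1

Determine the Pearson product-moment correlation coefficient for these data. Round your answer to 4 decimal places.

n = 5, Σx = 21.9, Σy = 35.7, Σx² = 98.87, Σy² = 263.03, Σxy = 158.85
nΣxy − ΣxΣy = 794.25 − 781.83 = 12.42
nΣx² − (Σx)² = 494.35 − 479.61 = 14.74; nΣy² − (Σy)² = 1315.15 − 1274.49 = 40.66
r = 12.42 / √(14.74 × 40.66) = 12.42 / 24.4812 ≈ 0.5073

0.5073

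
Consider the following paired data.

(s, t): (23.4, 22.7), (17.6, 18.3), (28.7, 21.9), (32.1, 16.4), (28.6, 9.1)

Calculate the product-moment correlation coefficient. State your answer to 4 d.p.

-0.2995

n = 5, Σs = 130.4, Σt = 88.4, Σs² = 3529.38, Σt² = 1681.56, Σst = 2268.49
nΣst − ΣsΣt = 11342.45 − 11527.36 = -184.91
nΣs² − (Σs)² = 17646.9 − 17004.16 = 642.74; nΣt² − (Σt)² = 8407.8 − 7814.56 = 593.24
r = -184.91 / √(642.74 × 593.24) = -184.91 / 617.4942 ≈ -0.2995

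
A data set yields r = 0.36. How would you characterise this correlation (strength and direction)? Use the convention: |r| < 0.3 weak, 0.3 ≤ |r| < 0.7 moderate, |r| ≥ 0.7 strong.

moderate positive

r = 0.36 > 0 so the relationship is positive.
|r| = 0.36, which falls in the moderate range.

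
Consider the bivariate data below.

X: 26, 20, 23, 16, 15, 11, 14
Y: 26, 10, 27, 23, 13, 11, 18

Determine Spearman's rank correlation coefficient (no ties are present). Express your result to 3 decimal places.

0.571

Rank X: 7, 5, 6, 4, 3, 1, 2
Rank Y: 6, 1, 7, 5, 3, 2, 4
d = rank(X) − rank(Y): 1, 4, -1, -1, 0, -1, -2; Σd² = 24
ρ = 1 − 6Σd² / [n(n²−1)] = 1 − 6×24 / (7×48) = 1 − 144/336 ≈ 0.571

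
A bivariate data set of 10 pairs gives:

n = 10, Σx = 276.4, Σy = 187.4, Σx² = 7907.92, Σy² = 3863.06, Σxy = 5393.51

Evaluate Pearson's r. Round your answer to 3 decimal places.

r = (nΣxy − ΣxΣy) / √[(nΣx² − (Σx)²)(nΣy² − (Σy)²)]
Numerator: 10×5393.51 − 276.4×187.4 = 2137.74
Denominator: √[(79079.2 − 76396.96)(38630.6 − 35118.76)] = √[2682.24 × 3511.84] = 3069.1363
r = 2137.74 / 3069.1363 ≈ 0.697

0.697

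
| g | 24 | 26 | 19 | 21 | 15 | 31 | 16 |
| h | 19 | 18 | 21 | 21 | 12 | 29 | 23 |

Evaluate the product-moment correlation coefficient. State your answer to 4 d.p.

0.5992

n = 7, Σg = 152, Σh = 143, Σg² = 3496, Σh² = 3081, Σgh = 3211
nΣgh − ΣgΣh = 22477 − 21736 = 741
nΣg² − (Σg)² = 24472 − 23104 = 1368; nΣh² − (Σh)² = 21567 − 20449 = 1118
r = 741 / √(1368 × 1118) = 741 / 1236.6988 ≈ 0.5992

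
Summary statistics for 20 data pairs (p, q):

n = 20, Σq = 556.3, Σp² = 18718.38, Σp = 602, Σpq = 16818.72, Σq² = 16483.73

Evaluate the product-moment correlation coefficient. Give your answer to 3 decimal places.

r = (nΣpq − ΣpΣq) / √[(nΣp² − (Σp)²)(nΣq² − (Σq)²)]
Numerator: 20×16818.72 − 602×556.3 = 1481.8
Denominator: √[(374367.6 − 362404)(329674.6 − 309469.69)] = √[11963.6 × 20204.91] = 15547.4584
r = 1481.8 / 15547.4584 ≈ 0.095

0.095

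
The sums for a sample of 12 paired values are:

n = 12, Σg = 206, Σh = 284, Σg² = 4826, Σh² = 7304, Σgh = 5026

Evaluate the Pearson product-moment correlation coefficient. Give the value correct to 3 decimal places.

r = (nΣgh − ΣgΣh) / √[(nΣg² − (Σg)²)(nΣh² − (Σh)²)]
Numerator: 12×5026 − 206×284 = 1808
Denominator: √[(57912 − 42436)(87648 − 80656)] = √[15476 × 6992] = 10402.3167
r = 1808 / 10402.3167 ≈ 0.174

0.174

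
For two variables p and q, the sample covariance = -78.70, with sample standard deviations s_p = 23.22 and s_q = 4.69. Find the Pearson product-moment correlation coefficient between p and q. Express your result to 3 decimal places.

-0.723

r = Cov(p,q) / (s_p · s_q) = -78.70 / (23.22 × 4.69)
  = -78.70 / 108.9018 ≈ -0.723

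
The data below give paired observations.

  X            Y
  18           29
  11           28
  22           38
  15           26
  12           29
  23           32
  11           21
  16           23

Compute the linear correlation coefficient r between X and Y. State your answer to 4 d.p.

0.7043

n = 8, ΣX = 128, ΣY = 226, ΣX² = 2204, ΣY² = 6580, ΣXY = 3739
nΣXY − ΣXΣY = 29912 − 28928 = 984
nΣX² − (ΣX)² = 17632 − 16384 = 1248; nΣY² − (ΣY)² = 52640 − 51076 = 1564
r = 984 / √(1248 × 1564) = 984 / 1397.0941 ≈ 0.7043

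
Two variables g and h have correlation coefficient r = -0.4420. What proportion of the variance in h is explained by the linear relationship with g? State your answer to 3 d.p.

r² = (-0.4420)² = 0.195

0.195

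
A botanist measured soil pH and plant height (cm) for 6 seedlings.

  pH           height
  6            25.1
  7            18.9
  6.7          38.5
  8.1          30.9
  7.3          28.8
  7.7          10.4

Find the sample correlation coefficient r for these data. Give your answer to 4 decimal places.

-0.1941

n = 6, Σx = 42.8, Σy = 152.6, Σx² = 308.08, Σy² = 4361.88, Σxy = 1081.46
nΣxy − ΣxΣy = 6488.76 − 6531.28 = -42.52
nΣx² − (Σx)² = 1848.48 − 1831.84 = 16.64; nΣy² − (Σy)² = 26171.28 − 23286.76 = 2884.52
r = -42.52 / √(16.64 × 2884.52) = -42.52 / 219.0854 ≈ -0.1941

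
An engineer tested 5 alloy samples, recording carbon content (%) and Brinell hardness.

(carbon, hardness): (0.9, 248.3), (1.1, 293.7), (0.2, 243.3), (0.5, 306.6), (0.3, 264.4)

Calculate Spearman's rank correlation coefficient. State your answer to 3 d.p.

0.500

Rank carbon: 4, 5, 1, 3, 2
Rank hardness: 2, 4, 1, 5, 3
d = rank(carbon) − rank(hardness): 2, 1, 0, -2, -1; Σd² = 10
ρ = 1 − 6Σd² / [n(n²−1)] = 1 − 6×10 / (5×24) = 1 − 60/120 ≈ 0.500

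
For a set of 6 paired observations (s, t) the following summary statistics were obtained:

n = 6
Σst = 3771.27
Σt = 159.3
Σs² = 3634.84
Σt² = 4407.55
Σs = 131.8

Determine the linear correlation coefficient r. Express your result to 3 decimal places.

r = (nΣst − ΣsΣt) / √[(nΣs² − (Σs)²)(nΣt² − (Σt)²)]
Numerator: 6×3771.27 − 131.8×159.3 = 1631.88
Denominator: √[(21809.04 − 17371.24)(26445.3 − 25376.49)] = √[4437.8 × 1068.81] = 2177.8809
r = 1631.88 / 2177.8809 ≈ 0.749

0.749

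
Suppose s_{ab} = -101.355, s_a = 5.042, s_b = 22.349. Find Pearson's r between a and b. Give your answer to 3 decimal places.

r = Cov(a,b) / (s_a · s_b) = -101.355 / (5.042 × 22.349)
  = -101.355 / 112.6837 ≈ -0.899

-0.899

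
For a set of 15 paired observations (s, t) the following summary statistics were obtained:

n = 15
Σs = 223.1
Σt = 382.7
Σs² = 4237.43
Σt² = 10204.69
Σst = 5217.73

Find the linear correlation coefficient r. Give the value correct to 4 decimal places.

-0.7452

r = (nΣst − ΣsΣt) / √[(nΣs² − (Σs)²)(nΣt² − (Σt)²)]
Numerator: 15×5217.73 − 223.1×382.7 = -7114.42
Denominator: √[(63561.45 − 49773.61)(153070.35 − 146459.29)] = √[13787.84 × 6611.06] = 9547.3681
r = -7114.42 / 9547.3681 ≈ -0.7452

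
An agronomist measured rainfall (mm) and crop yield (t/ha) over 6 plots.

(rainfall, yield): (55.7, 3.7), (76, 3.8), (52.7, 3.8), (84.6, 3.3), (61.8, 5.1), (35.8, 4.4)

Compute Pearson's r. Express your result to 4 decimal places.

n = 6, Σx = 366.6, Σy = 24.1, Σx² = 23913.82, Σy² = 98.83, Σxy = 1447.03
nΣxy − ΣxΣy = 8682.18 − 8835.06 = -152.88
nΣx² − (Σx)² = 143482.92 − 134395.56 = 9087.36; nΣy² − (Σy)² = 592.98 − 580.81 = 12.17
r = -152.88 / √(9087.36 × 12.17) = -152.88 / 332.5555 ≈ -0.4597

-0.4597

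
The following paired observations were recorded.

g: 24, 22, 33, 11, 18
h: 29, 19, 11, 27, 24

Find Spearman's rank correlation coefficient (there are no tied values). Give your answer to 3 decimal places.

Rank g: 4, 3, 5, 1, 2
Rank h: 5, 2, 1, 4, 3
d = rank(g) − rank(h): -1, 1, 4, -3, -1; Σd² = 28
ρ = 1 − 6Σd² / [n(n²−1)] = 1 − 6×28 / (5×24) = 1 − 168/120 ≈ -0.400

-0.400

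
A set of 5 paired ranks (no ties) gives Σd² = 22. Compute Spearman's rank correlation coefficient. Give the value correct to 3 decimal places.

-0.100

ρ = 1 − 6Σd² / [n(n²−1)] = 1 − 6×22 / (5×24)
  = 1 − 132/120 = 1 − 1.1000 ≈ -0.100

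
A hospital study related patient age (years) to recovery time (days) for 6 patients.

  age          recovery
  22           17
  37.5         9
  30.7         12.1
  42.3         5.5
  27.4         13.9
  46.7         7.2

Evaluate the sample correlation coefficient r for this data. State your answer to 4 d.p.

-0.9595

n = 6, Σx = 206.6, Σy = 64.7, Σx² = 7553.68, Σy² = 791.71, Σxy = 2032.72
nΣxy − ΣxΣy = 12196.32 − 13367.02 = -1170.7
nΣx² − (Σx)² = 45322.08 − 42683.56 = 2638.52; nΣy² − (Σy)² = 4750.26 − 4186.09 = 564.17
r = -1170.7 / √(2638.52 × 564.17) = -1170.7 / 1220.0712 ≈ -0.9595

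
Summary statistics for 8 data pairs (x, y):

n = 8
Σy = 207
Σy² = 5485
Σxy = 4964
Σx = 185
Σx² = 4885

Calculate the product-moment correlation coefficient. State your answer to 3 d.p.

0.633

r = (nΣxy − ΣxΣy) / √[(nΣx² − (Σx)²)(nΣy² − (Σy)²)]
Numerator: 8×4964 − 185×207 = 1417
Denominator: √[(39080 − 34225)(43880 − 42849)] = √[4855 × 1031] = 2237.2986
r = 1417 / 2237.2986 ≈ 0.633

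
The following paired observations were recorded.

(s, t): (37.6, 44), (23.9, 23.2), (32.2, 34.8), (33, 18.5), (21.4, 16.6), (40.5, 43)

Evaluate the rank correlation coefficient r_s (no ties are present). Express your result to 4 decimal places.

Rank s: 5, 2, 3, 4, 1, 6
Rank t: 6, 3, 4, 2, 1, 5
d = rank(s) − rank(t): -1, -1, -1, 2, 0, 1; Σd² = 8
ρ = 1 − 6Σd² / [n(n²−1)] = 1 − 6×8 / (6×35) = 1 − 48/210 ≈ 0.7714

0.7714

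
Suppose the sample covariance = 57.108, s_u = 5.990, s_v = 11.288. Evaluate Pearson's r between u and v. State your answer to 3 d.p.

0.845

r = Cov(u,v) / (s_u · s_v) = 57.108 / (5.990 × 11.288)
  = 57.108 / 67.6151 ≈ 0.845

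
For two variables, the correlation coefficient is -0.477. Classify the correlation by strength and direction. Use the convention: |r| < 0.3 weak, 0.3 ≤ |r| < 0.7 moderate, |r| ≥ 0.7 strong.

r = -0.477 < 0 so the relationship is negative.
|r| = 0.477, which falls in the moderate range.

moderate negative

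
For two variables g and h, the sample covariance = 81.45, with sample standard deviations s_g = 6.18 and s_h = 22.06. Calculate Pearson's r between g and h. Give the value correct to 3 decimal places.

r = Cov(g,h) / (s_g · s_h) = 81.45 / (6.18 × 22.06)
  = 81.45 / 136.3308 ≈ 0.597

0.597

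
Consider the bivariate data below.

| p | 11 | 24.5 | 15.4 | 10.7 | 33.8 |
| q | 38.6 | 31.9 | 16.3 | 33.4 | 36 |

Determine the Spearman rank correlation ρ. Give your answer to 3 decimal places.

-0.100

Rank p: 2, 4, 3, 1, 5
Rank q: 5, 2, 1, 3, 4
d = rank(p) − rank(q): -3, 2, 2, -2, 1; Σd² = 22
ρ = 1 − 6Σd² / [n(n²−1)] = 1 − 6×22 / (5×24) = 1 − 132/120 ≈ -0.100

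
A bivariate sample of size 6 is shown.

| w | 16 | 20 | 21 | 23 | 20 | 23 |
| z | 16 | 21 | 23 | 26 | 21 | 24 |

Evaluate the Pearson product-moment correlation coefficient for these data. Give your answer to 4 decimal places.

0.9798

n = 6, Σw = 123, Σz = 131, Σw² = 2555, Σz² = 2919, Σwz = 2729
nΣwz − ΣwΣz = 16374 − 16113 = 261
nΣw² − (Σw)² = 15330 − 15129 = 201; nΣz² − (Σz)² = 17514 − 17161 = 353
r = 261 / √(201 × 353) = 261 / 266.3700 ≈ 0.9798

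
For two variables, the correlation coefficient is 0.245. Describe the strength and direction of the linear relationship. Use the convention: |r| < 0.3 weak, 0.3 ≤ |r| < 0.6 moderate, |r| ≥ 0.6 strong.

weak positive

r = 0.245 > 0 so the relationship is positive.
|r| = 0.245, which falls in the weak range.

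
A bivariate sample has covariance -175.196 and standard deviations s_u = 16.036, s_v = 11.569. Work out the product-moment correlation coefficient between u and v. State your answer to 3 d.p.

r = Cov(u,v) / (s_u · s_v) = -175.196 / (16.036 × 11.569)
  = -175.196 / 185.5205 ≈ -0.944

-0.944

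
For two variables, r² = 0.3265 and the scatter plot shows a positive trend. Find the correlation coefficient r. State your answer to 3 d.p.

0.571

|r| = √0.3265 = 0.571
The association is positive, so r = 0.571.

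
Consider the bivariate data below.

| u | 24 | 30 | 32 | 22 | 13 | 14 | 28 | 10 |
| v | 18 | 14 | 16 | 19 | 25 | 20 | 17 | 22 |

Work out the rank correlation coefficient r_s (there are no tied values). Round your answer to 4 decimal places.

Rank u: 5, 7, 8, 4, 2, 3, 6, 1
Rank v: 4, 1, 2, 5, 8, 6, 3, 7
d = rank(u) − rank(v): 1, 6, 6, -1, -6, -3, 3, -6; Σd² = 164
ρ = 1 − 6Σd² / [n(n²−1)] = 1 − 6×164 / (8×63) = 1 − 984/504 ≈ -0.9524

-0.9524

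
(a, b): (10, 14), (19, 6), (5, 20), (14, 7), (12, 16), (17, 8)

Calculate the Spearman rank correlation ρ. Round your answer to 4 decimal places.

-0.8857

Rank a: 2, 6, 1, 4, 3, 5
Rank b: 4, 1, 6, 2, 5, 3
d = rank(a) − rank(b): -2, 5, -5, 2, -2, 2; Σd² = 66
ρ = 1 − 6Σd² / [n(n²−1)] = 1 − 6×66 / (6×35) = 1 − 396/210 ≈ -0.8857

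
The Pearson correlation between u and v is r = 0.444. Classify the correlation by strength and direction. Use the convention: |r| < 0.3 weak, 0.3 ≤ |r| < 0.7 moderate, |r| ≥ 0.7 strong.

moderate positive

r = 0.444 > 0 so the relationship is positive.
|r| = 0.444, which falls in the moderate range.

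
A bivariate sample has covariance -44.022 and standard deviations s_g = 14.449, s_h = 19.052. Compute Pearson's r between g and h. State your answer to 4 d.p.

r = Cov(g,h) / (s_g · s_h) = -44.022 / (14.449 × 19.052)
  = -44.022 / 275.2823 ≈ -0.1599

-0.1599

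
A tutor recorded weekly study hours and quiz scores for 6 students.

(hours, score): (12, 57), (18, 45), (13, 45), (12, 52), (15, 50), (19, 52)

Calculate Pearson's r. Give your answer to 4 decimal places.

-0.3369

n = 6, Σx = 89, Σy = 301, Σx² = 1367, Σy² = 15207, Σxy = 4441
nΣxy − ΣxΣy = 26646 − 26789 = -143
nΣx² − (Σx)² = 8202 − 7921 = 281; nΣy² − (Σy)² = 91242 − 90601 = 641
r = -143 / √(281 × 641) = -143 / 424.4066 ≈ -0.3369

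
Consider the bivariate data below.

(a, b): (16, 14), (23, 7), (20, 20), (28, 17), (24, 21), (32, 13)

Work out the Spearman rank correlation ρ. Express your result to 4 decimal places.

-0.0857

Rank a: 1, 3, 2, 5, 4, 6
Rank b: 3, 1, 5, 4, 6, 2
d = rank(a) − rank(b): -2, 2, -3, 1, -2, 4; Σd² = 38
ρ = 1 − 6Σd² / [n(n²−1)] = 1 − 6×38 / (6×35) = 1 − 228/210 ≈ -0.0857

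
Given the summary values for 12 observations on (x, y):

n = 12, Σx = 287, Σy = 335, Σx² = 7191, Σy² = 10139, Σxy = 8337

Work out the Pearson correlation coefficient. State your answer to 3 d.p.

0.641

r = (nΣxy − ΣxΣy) / √[(nΣx² − (Σx)²)(nΣy² − (Σy)²)]
Numerator: 12×8337 − 287×335 = 3899
Denominator: √[(86292 − 82369)(121668 − 112225)] = √[3923 × 9443] = 6086.4513
r = 3899 / 6086.4513 ≈ 0.641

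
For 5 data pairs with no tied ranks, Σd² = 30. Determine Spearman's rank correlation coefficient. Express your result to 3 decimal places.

-0.500

ρ = 1 − 6Σd² / [n(n²−1)] = 1 − 6×30 / (5×24)
  = 1 − 180/120 = 1 − 1.5000 ≈ -0.500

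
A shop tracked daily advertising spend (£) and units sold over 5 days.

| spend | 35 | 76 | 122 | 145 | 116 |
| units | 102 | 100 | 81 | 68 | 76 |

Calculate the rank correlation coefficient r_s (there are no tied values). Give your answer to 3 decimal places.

Rank spend: 1, 2, 4, 5, 3
Rank units: 5, 4, 3, 1, 2
d = rank(spend) − rank(units): -4, -2, 1, 4, 1; Σd² = 38
ρ = 1 − 6Σd² / [n(n²−1)] = 1 − 6×38 / (5×24) = 1 − 228/120 ≈ -0.900

-0.900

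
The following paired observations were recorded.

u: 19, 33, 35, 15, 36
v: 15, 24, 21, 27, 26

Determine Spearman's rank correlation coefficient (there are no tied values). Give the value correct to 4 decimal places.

Rank u: 2, 3, 4, 1, 5
Rank v: 1, 3, 2, 5, 4
d = rank(u) − rank(v): 1, 0, 2, -4, 1; Σd² = 22
ρ = 1 − 6Σd² / [n(n²−1)] = 1 − 6×22 / (5×24) = 1 − 132/120 ≈ -0.1000

-0.1000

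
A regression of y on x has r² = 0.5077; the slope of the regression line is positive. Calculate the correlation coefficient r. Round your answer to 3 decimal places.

|r| = √0.5077 = 0.713
The association is positive, so r = 0.713.

0.713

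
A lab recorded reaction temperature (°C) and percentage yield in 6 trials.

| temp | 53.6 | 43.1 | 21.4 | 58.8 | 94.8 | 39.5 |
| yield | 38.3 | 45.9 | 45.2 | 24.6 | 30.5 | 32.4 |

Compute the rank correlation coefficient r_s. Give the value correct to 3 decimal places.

Rank temp: 4, 3, 1, 5, 6, 2
Rank yield: 4, 6, 5, 1, 2, 3
d = rank(temp) − rank(yield): 0, -3, -4, 4, 4, -1; Σd² = 58
ρ = 1 − 6Σd² / [n(n²−1)] = 1 − 6×58 / (6×35) = 1 − 348/210 ≈ -0.657

-0.657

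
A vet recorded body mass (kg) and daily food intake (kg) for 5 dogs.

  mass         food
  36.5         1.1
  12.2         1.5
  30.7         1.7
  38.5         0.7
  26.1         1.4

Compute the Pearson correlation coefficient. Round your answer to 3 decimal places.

n = 5, Σx = 144, Σy = 6.4, Σx² = 4587.04, Σy² = 8.8, Σxy = 174.13
nΣxy − ΣxΣy = 870.65 − 921.6 = -50.95
nΣx² − (Σx)² = 22935.2 − 20736 = 2199.2; nΣy² − (Σy)² = 44 − 40.96 = 3.04
r = -50.95 / √(2199.2 × 3.04) = -50.95 / 81.7653 ≈ -0.623

-0.623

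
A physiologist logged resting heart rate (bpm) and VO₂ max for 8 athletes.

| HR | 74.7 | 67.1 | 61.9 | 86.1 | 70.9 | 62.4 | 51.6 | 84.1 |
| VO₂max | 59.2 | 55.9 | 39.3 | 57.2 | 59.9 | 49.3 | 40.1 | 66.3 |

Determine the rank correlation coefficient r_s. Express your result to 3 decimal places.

Rank HR: 6, 4, 2, 8, 5, 3, 1, 7
Rank VO₂max: 6, 4, 1, 5, 7, 3, 2, 8
d = rank(HR) − rank(VO₂max): 0, 0, 1, 3, -2, 0, -1, -1; Σd² = 16
ρ = 1 − 6Σd² / [n(n²−1)] = 1 − 6×16 / (8×63) = 1 − 96/504 ≈ 0.810

0.810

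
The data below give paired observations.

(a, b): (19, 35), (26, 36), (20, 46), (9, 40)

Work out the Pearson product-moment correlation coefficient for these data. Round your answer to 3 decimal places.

-0.223

n = 4, Σa = 74, Σb = 157, Σa² = 1518, Σb² = 6237, Σab = 2881
nΣab − ΣaΣb = 11524 − 11618 = -94
nΣa² − (Σa)² = 6072 − 5476 = 596; nΣb² − (Σb)² = 24948 − 24649 = 299
r = -94 / √(596 × 299) = -94 / 422.1422 ≈ -0.223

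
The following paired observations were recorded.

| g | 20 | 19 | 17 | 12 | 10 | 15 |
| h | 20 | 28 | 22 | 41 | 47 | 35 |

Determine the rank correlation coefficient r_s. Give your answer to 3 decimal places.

Rank g: 6, 5, 4, 2, 1, 3
Rank h: 1, 3, 2, 5, 6, 4
d = rank(g) − rank(h): 5, 2, 2, -3, -5, -1; Σd² = 68
ρ = 1 − 6Σd² / [n(n²−1)] = 1 − 6×68 / (6×35) = 1 − 408/210 ≈ -0.943

-0.943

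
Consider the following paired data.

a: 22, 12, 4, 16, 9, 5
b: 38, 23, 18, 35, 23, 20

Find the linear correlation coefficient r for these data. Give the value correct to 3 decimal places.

n = 6, Σa = 68, Σb = 157, Σa² = 1006, Σb² = 4451, Σab = 2051
nΣab − ΣaΣb = 12306 − 10676 = 1630
nΣa² − (Σa)² = 6036 − 4624 = 1412; nΣb² − (Σb)² = 26706 − 24649 = 2057
r = 1630 / √(1412 × 2057) = 1630 / 1704.2547 ≈ 0.956

0.956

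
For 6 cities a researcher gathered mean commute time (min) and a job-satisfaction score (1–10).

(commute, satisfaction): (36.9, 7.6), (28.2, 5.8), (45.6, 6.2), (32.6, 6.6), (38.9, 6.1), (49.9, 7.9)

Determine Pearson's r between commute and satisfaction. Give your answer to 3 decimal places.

n = 6, Σx = 232.1, Σy = 40.2, Σx² = 9302.19, Σy² = 273.02, Σxy = 1573.38
nΣxy − ΣxΣy = 9440.28 − 9330.42 = 109.86
nΣx² − (Σx)² = 55813.14 − 53870.41 = 1942.73; nΣy² − (Σy)² = 1638.12 − 1616.04 = 22.08
r = 109.86 / √(1942.73 × 22.08) = 109.86 / 207.1122 ≈ 0.530

0.530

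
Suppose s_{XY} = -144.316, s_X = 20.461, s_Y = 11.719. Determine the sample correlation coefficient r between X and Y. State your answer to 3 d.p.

r = Cov(X,Y) / (s_X · s_Y) = -144.316 / (20.461 × 11.719)
  = -144.316 / 239.7825 ≈ -0.602

-0.602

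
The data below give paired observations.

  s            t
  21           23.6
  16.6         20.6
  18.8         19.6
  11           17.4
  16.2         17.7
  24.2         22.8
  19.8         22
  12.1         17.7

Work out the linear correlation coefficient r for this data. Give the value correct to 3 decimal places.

0.879

n = 8, Σs = 139.7, Σt = 161.4, Σs² = 2577.53, Σt² = 3298.66, Σst = 2885.71
nΣst − ΣsΣt = 23085.68 − 22547.58 = 538.1
nΣs² − (Σs)² = 20620.24 − 19516.09 = 1104.15; nΣt² − (Σt)² = 26389.28 − 26049.96 = 339.32
r = 538.1 / √(1104.15 × 339.32) = 538.1 / 612.0949 ≈ 0.879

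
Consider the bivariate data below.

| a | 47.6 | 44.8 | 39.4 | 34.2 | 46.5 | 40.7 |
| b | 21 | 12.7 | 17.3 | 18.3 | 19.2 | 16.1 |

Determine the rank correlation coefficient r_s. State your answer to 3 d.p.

0.429

Rank a: 6, 4, 2, 1, 5, 3
Rank b: 6, 1, 3, 4, 5, 2
d = rank(a) − rank(b): 0, 3, -1, -3, 0, 1; Σd² = 20
ρ = 1 − 6Σd² / [n(n²−1)] = 1 − 6×20 / (6×35) = 1 − 120/210 ≈ 0.429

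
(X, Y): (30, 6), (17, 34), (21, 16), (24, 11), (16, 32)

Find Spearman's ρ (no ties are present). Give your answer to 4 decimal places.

-0.9000

Rank X: 5, 2, 3, 4, 1
Rank Y: 1, 5, 3, 2, 4
d = rank(X) − rank(Y): 4, -3, 0, 2, -3; Σd² = 38
ρ = 1 − 6Σd² / [n(n²−1)] = 1 − 6×38 / (5×24) = 1 − 228/120 ≈ -0.9000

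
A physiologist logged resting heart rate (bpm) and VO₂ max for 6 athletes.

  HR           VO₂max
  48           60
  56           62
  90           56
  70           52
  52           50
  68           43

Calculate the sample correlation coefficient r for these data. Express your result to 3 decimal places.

n = 6, Σx = 384, Σy = 323, Σx² = 25768, Σy² = 17633, Σxy = 20556
nΣxy − ΣxΣy = 123336 − 124032 = -696
nΣx² − (Σx)² = 154608 − 147456 = 7152; nΣy² − (Σy)² = 105798 − 104329 = 1469
r = -696 / √(7152 × 1469) = -696 / 3241.3405 ≈ -0.215

-0.215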